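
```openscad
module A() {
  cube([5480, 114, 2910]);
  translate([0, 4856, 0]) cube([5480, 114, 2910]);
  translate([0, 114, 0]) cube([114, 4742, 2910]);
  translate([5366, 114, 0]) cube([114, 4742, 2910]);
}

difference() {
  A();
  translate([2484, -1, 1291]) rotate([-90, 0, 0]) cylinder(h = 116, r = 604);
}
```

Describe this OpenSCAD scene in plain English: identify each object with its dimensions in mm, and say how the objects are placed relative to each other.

A is the wall frame of a small rectangular building: four walls, each 2910 mm tall and 114 mm thick, enclosing a footprint 5480 mm (x) by 4970 mm (y) outside-to-outside, with no floor or roof. The front and back walls (the −y and +y sides) span the full width; the two side walls fit between them.

The house frame has a circular hole of radius 604 mm through its front wall, centred at (x = 2484, z = 1291).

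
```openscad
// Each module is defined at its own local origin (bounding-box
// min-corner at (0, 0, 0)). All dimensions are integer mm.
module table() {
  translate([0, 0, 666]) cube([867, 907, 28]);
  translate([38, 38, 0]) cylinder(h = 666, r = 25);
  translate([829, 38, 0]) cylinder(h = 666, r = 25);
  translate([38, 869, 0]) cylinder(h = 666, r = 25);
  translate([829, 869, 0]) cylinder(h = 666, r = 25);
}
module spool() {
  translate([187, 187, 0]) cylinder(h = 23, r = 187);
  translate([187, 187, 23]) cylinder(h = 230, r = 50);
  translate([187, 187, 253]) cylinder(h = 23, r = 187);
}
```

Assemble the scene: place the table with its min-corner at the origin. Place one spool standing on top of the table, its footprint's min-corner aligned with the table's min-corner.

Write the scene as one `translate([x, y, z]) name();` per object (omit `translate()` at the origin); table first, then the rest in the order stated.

table();
translate([0, 0, 694]) spool();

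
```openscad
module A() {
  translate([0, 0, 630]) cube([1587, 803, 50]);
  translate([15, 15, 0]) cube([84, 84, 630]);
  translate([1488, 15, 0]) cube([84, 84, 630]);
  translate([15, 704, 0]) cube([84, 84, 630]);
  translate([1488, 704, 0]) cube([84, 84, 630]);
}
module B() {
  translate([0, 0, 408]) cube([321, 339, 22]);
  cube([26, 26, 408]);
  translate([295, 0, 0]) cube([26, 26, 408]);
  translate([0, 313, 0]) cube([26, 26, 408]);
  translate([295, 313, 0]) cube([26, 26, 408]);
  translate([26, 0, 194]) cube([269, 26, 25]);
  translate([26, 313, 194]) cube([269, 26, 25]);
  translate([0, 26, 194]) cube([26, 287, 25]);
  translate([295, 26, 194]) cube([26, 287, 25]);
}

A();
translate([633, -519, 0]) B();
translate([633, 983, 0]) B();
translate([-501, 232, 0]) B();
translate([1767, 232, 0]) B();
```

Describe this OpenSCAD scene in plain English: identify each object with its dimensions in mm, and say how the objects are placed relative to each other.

A is a table with a 1587×803 mm rectangular top, 50 mm thick, top surface at z = 680 mm, supported by four 84×84 mm square legs, each inset 15 mm from the nearest pair of top edges, running from the floor.

B is a four-legged stool. The seat is a 321×339×22 mm slab whose top surface is at z = 430 mm; four square legs, each 26×26 mm in cross-section, run from the floor (z = 0) to the underside of the seat, each flush with a corner of the seat. Four stretchers, 26 mm wide and 25 mm tall, connect adjacent legs with their undersides at z = 194 mm, each running between the inner faces of the legs it joins and aligned with the legs' outer faces on the other axis.

Four stools sit around the table at the −y, +y, −x, +x sides.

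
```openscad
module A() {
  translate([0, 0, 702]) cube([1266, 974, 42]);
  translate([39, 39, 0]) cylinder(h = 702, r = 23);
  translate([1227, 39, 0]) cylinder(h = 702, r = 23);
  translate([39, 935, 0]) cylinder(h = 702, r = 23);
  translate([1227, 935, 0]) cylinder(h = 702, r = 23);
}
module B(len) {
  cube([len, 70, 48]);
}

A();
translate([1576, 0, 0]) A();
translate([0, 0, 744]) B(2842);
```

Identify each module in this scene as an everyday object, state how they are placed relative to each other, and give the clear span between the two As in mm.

Second table starts at x = 1576; first ends at x = 1266; clear span = 1576 − 1266 = 310 mm.

A is a table. B is a beam. A beam spans the tops of two tables. The clear span between the two tables is 310 mm.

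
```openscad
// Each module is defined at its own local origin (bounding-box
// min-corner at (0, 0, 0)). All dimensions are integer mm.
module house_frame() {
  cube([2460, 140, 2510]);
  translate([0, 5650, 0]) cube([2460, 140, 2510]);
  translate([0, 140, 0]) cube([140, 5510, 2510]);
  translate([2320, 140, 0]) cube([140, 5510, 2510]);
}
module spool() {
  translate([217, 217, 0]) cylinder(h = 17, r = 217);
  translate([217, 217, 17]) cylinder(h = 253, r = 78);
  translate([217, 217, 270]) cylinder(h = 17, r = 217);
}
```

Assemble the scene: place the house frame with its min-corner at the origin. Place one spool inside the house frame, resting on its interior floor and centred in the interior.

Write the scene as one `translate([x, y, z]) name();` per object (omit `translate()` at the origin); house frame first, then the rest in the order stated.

house_frame();
translate([1013, 2678, 0]) spool();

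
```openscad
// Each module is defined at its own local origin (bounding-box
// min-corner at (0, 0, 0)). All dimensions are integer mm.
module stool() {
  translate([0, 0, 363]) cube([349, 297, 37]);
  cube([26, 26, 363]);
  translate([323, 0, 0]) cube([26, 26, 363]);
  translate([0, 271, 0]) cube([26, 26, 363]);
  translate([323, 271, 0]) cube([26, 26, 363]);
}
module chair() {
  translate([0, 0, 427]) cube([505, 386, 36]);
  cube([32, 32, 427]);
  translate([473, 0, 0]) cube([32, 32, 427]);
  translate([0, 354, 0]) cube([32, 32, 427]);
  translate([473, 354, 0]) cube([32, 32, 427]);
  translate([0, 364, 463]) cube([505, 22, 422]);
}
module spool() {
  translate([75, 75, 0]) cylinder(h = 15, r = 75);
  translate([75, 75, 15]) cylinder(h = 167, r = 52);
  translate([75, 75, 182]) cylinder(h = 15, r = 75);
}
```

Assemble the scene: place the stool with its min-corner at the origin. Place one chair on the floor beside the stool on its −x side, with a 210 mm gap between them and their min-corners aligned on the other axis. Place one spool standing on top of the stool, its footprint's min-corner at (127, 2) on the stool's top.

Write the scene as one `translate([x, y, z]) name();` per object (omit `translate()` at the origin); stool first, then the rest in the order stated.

stool();
translate([-715, 0, 0]) chair();
translate([127, 2, 400]) spool();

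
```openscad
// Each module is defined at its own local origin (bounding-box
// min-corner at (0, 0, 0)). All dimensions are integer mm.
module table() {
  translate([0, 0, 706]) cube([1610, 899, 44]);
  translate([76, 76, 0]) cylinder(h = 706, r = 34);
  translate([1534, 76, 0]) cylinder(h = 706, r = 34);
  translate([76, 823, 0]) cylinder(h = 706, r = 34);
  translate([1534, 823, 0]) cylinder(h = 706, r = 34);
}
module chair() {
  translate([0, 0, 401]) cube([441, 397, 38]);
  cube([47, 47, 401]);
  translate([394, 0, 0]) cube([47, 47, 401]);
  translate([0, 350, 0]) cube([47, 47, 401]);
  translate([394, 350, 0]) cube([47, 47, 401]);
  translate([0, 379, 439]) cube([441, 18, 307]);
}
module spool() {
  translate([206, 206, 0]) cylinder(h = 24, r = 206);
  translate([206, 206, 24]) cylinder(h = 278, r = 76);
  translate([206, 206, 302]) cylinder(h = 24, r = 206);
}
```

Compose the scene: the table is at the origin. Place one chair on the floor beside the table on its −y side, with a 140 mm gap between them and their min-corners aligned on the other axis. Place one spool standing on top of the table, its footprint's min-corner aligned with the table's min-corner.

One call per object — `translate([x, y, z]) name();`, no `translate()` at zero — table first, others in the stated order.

table();
translate([0, -537, 0]) chair();
translate([0, 0, 750]) spool();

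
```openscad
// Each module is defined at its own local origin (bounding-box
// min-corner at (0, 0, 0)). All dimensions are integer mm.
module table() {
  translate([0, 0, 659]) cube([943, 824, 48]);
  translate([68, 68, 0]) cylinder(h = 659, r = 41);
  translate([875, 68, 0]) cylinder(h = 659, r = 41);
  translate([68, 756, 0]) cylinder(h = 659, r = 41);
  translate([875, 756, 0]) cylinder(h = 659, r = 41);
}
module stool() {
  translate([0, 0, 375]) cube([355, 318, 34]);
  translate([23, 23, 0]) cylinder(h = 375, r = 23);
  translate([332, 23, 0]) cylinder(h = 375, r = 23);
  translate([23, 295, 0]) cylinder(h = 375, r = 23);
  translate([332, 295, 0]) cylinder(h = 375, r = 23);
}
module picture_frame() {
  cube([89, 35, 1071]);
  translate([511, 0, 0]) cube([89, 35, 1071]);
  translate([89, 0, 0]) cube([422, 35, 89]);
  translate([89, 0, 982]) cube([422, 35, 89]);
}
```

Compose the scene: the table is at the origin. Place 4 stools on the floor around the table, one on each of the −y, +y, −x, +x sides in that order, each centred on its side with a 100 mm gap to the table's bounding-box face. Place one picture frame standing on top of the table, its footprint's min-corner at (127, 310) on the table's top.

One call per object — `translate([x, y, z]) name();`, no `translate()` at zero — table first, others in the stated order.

table();
translate([294, -418, 0]) stool();
translate([294, 924, 0]) stool();
translate([-455, 253, 0]) stool();
translate([1043, 253, 0]) stool();
translate([127, 310, 707]) picture_frame();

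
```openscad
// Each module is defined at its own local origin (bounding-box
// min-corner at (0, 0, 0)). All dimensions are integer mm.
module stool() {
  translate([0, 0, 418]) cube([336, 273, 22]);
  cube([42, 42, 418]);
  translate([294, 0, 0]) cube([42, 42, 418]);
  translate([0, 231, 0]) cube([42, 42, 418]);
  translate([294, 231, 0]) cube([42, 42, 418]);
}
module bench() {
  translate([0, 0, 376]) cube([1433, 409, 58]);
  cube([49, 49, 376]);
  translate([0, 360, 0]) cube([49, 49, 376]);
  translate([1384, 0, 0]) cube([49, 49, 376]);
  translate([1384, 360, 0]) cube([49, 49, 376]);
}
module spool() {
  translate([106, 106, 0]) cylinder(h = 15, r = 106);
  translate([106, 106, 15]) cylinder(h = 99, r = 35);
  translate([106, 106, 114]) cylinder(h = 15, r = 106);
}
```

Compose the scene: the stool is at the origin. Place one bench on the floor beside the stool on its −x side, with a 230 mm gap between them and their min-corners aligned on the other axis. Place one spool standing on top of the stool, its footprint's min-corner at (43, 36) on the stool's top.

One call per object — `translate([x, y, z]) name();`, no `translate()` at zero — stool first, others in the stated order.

stool();
translate([-1663, 0, 0]) bench();
translate([43, 36, 440]) spool();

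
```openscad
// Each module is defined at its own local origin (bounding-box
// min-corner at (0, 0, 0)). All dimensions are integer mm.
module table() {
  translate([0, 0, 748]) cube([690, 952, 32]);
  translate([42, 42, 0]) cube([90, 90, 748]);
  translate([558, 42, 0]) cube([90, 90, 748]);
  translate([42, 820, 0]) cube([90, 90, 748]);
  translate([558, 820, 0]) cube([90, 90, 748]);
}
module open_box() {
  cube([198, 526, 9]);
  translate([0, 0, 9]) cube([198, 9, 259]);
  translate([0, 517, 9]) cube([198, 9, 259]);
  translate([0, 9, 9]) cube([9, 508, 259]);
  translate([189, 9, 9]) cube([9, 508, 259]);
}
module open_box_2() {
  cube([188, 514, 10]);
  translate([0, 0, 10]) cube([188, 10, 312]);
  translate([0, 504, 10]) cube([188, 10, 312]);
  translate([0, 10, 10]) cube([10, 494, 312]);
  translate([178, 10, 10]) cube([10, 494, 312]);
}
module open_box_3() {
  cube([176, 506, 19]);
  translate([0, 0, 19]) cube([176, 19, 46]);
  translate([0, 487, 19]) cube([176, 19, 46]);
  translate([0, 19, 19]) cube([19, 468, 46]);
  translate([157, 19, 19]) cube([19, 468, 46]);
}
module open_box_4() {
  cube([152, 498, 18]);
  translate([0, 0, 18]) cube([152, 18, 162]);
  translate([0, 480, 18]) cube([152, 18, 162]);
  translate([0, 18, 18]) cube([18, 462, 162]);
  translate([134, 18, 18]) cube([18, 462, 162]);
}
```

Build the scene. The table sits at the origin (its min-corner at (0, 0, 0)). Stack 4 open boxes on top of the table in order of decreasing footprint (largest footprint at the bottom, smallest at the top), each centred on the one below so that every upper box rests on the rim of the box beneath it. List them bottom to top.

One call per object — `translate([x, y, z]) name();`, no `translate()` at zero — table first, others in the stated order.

table();
translate([246, 213, 780]) open_box();
translate([251, 219, 1048]) open_box_2();
translate([257, 223, 1370]) open_box_3();
translate([269, 227, 1435]) open_box_4();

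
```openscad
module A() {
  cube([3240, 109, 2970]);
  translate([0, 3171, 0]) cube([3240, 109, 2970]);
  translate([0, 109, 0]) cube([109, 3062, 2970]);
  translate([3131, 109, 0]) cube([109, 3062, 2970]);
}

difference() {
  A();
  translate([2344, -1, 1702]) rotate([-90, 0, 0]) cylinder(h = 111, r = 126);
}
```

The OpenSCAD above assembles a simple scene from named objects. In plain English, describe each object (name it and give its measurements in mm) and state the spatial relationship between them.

A is the wall frame of a small rectangular building: four walls, each 2970 mm tall and 109 mm thick, enclosing a footprint 3240 mm (x) by 3280 mm (y) outside-to-outside, with no floor or roof. The front and back walls (the −y and +y sides) span the full width; the two side walls fit between them.

The house frame has a circular hole of radius 126 mm through its front wall, centred at (x = 2344, z = 1702).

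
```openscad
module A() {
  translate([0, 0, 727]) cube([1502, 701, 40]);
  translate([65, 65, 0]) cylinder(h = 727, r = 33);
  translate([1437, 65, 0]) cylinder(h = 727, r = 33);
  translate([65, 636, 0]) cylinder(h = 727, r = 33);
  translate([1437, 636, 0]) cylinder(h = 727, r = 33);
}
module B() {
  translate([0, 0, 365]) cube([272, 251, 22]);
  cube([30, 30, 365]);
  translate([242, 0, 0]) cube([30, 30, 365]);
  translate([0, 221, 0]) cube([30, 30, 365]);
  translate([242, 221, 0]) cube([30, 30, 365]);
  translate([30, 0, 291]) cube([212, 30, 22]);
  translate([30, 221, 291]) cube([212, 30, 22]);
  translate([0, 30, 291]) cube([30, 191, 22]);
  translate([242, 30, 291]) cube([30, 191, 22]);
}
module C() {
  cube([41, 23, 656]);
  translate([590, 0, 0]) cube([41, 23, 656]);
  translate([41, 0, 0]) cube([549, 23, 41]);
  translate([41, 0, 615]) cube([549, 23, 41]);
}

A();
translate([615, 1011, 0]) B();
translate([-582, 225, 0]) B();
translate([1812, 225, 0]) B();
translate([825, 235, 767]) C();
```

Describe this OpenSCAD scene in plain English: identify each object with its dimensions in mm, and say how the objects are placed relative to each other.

A is a table: top 1502 mm (x) × 701 mm (y), 40 mm thick, upper face at z = 767 mm, on four round legs of 66 mm diameter, each leg's bounding box inset 32 mm from the nearest pair of top edges, running from z = 0 to the bottom of the top.

B is a four-legged stool. The seat is 272×251 mm, 22 mm thick, top at z = 387 mm. It stands on four square legs, each 30×30 mm in cross-section, from z = 0 to the seat underside, each flush with a corner of the seat. Four stretchers, 30 mm wide and 22 mm tall, connect adjacent legs with their undersides at z = 291 mm, each running between the inner faces of the legs it joins and aligned with the legs' outer faces on the other axis.

C is a rectangular picture frame lying in the x–z plane (depth along y). The opening is 549 mm wide (x) by 574 mm tall (z), surrounded by a border 41 mm wide on all four sides. The frame is 23 mm deep and is made of two full-height vertical stiles with two horizontal rails fitted between them.

Three stools sit around the table at the +y, −x, +x sides. The picture frame is on top of the table.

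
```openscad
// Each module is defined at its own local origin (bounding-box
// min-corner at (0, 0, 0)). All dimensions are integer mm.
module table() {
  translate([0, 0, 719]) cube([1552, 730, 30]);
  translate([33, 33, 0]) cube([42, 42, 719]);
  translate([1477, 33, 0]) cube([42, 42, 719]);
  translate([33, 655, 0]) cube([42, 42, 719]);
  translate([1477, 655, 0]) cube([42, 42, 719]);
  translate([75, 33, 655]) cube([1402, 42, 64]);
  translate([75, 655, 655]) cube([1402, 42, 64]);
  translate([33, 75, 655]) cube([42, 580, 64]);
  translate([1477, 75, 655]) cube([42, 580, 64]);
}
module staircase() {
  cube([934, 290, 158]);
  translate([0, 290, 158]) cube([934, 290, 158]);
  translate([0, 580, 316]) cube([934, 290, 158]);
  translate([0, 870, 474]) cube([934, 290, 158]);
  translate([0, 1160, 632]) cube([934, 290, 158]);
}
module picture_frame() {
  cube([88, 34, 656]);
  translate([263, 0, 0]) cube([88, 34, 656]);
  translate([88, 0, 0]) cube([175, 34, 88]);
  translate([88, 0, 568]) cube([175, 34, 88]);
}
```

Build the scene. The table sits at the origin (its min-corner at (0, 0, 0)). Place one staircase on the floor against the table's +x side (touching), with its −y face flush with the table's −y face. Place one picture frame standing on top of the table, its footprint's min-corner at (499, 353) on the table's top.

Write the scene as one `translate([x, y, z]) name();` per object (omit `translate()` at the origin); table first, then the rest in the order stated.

table();
translate([1552, 0, 0]) staircase();
translate([499, 353, 749]) picture_frame();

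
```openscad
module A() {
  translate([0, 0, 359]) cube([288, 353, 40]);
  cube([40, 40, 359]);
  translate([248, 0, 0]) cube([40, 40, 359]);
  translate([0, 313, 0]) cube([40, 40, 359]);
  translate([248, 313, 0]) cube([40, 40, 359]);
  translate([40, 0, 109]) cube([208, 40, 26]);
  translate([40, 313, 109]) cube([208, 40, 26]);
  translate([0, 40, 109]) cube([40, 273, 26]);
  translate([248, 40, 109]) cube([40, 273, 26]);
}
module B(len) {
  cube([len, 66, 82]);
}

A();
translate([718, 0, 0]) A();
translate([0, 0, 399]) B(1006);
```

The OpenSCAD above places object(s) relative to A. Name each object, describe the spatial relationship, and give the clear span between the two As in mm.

A is a stool. B is a beam. A beam spans the tops of two stools. The clear span between the two stools is 430 mm.

Second stool starts at x = 718; first ends at x = 288; clear span = 718 − 288 = 430 mm.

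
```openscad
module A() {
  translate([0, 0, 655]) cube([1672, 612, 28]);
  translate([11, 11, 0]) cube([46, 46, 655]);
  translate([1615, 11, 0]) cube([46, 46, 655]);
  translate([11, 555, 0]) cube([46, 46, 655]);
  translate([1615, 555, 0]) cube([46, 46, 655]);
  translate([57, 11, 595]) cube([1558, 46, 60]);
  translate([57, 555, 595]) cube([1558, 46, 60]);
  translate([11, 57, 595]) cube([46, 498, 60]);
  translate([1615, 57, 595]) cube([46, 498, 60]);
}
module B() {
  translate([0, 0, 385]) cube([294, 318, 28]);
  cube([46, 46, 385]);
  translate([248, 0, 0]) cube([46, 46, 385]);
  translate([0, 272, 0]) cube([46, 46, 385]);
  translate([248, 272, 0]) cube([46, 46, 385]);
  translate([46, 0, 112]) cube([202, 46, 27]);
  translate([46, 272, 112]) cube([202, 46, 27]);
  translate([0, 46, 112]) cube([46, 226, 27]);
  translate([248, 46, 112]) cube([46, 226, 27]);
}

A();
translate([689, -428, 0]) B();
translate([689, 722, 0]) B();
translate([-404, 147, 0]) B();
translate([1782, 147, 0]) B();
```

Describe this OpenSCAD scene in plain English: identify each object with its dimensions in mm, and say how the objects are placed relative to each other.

A is a rectangular dining table. The top is 1672×612×28 mm with its upper surface at z = 683 mm. It stands on four 46×46 mm square legs, each inset 11 mm from the nearest pair of top edges, running from the floor to the underside of the top. Four apron rails, 46 mm thick and 60 mm tall, run between adjacent legs with their top edges flush with the underside of the top and their outer faces flush with the legs' outer faces.

B is a simple wooden stool: a rectangular seat 294 mm (x) by 318 mm (y), 28 mm thick, top face at z = 413 mm, on four square legs, each 46×46 mm in cross-section. The legs rest on z = 0, each flush with a corner of the seat. Four stretchers, 46 mm wide and 27 mm tall, connect adjacent legs with their undersides at z = 112 mm, each running between the inner faces of the legs it joins and aligned with the legs' outer faces on the other axis.

Four stools sit around the table at the −y, +y, −x, +x sides.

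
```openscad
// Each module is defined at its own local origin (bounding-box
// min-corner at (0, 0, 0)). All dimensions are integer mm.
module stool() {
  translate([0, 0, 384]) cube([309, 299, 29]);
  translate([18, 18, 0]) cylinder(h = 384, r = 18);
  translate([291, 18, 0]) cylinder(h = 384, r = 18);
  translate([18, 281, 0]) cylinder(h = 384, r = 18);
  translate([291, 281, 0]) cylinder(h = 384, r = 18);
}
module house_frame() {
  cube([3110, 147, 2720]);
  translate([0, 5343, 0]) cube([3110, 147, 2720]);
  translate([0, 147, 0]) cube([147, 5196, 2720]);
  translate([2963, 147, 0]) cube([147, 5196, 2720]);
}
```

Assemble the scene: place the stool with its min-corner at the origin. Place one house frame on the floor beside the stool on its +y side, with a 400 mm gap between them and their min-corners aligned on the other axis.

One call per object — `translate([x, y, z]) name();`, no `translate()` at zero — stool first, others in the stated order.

stool();
translate([0, 699, 0]) house_frame();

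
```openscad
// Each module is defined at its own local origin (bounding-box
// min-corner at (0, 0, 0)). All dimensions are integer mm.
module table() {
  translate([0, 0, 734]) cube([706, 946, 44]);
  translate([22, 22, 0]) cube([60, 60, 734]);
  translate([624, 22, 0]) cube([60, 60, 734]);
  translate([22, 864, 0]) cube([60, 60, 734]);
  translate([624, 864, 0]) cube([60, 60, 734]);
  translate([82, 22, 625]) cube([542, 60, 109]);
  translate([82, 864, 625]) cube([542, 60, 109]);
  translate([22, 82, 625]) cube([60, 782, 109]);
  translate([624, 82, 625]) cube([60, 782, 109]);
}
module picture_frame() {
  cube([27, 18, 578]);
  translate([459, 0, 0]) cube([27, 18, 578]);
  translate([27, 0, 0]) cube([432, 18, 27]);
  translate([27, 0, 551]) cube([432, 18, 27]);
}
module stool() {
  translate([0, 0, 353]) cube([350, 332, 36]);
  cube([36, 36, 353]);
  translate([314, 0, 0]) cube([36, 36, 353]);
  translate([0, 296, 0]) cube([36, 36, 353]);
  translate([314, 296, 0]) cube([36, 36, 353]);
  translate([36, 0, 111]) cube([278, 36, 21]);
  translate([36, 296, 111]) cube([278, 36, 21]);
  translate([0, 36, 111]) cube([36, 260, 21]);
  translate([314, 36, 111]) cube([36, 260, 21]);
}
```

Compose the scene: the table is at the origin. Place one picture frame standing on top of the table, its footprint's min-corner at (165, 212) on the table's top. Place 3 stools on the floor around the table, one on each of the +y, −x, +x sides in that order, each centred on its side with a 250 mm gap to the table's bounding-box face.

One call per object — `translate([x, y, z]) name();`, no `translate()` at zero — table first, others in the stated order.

table();
translate([165, 212, 778]) picture_frame();
translate([178, 1196, 0]) stool();
translate([-600, 307, 0]) stool();
translate([956, 307, 0]) stool();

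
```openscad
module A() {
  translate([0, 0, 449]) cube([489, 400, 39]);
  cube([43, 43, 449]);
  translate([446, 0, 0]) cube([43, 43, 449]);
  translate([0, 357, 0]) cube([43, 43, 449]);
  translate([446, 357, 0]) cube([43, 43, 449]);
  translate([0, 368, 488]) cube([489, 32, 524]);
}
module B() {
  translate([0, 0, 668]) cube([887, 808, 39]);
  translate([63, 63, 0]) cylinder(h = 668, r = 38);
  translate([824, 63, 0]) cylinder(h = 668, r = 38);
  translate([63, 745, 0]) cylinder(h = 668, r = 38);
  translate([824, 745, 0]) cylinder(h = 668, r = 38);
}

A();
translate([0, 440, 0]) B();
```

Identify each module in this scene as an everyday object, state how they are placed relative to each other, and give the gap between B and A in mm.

A is a chair. B is a table. The table is on the floor beside the chair on its +y side. The gap between the table and the chair is 40 mm.

The table's nearest face is 40 mm from the chair's +y face.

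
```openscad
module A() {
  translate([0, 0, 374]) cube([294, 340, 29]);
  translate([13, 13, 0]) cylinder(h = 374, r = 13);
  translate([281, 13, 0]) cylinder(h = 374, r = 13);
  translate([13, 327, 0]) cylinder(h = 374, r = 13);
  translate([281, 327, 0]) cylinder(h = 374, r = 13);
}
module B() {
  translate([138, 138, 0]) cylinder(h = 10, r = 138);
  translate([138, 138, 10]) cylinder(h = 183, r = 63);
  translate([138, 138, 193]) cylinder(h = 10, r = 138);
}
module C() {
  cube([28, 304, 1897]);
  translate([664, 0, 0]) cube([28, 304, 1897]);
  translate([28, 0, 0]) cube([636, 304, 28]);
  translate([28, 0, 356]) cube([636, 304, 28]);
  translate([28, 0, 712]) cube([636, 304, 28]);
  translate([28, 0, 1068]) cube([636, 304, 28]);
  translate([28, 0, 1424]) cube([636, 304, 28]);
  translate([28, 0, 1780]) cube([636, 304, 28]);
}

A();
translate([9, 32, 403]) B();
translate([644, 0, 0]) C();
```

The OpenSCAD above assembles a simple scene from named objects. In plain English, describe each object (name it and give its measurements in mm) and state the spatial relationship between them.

A is a four-legged stool. The seat is a 294×340×29 mm slab whose top surface is at z = 403 mm; four round legs, each 26 mm in diameter, run from the floor (z = 0) to the underside of the seat, each leg's axis is inset half a diameter from the nearest pair of seat edges (so the leg's bounding box is flush with the corner).

B is a spool: two coaxial disc flanges of radius 138 mm and thickness 10 mm, joined by a core cylinder of radius 63 mm and height 183 mm. The lower flange rests on z = 0 and the three cylinders share a vertical axis.

C is an open bookshelf. Two side panels, each 28 mm thick, 304 mm deep and 1897 mm tall, stand 692 mm apart (outside-to-outside). Between them sit 6 shelves, each 28 mm thick and 304 mm deep, spanning the full gap between the sides. The bottom shelf rests on the floor (its underside at z = 0) and the clear gap between one shelf's top and the next shelf's underside is 328 mm.

The spool is on top of the stool, centred. The bookshelf is on the floor beside the stool on its +x side.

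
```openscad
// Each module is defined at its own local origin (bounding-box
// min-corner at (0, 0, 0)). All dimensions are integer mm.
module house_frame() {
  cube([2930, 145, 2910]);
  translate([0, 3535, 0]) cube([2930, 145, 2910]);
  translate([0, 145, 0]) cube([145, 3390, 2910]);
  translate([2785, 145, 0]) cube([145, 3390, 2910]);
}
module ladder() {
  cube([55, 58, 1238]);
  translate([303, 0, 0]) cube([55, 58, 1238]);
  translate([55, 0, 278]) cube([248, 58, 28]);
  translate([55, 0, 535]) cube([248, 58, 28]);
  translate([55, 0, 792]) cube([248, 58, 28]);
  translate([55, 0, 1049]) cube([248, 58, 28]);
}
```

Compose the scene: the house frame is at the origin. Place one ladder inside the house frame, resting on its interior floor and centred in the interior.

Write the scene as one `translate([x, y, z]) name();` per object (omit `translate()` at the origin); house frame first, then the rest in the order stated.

house_frame();
translate([1286, 1811, 0]) ladder();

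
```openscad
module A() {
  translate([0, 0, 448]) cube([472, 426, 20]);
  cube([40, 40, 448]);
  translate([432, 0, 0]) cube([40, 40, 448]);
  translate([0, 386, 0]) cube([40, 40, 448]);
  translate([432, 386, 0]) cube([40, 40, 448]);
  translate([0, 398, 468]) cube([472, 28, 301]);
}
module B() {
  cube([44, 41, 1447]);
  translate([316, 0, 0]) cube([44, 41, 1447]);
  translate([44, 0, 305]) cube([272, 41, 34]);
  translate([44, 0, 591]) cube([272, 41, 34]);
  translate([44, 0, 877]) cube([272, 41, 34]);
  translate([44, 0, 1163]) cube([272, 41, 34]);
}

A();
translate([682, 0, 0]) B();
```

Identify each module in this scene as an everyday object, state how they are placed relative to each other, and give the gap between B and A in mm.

A is a chair. B is a ladder. The ladder is on the floor beside the chair on its +x side. The gap between the ladder and the chair is 210 mm.

The ladder's nearest face is 210 mm from the chair's +x face.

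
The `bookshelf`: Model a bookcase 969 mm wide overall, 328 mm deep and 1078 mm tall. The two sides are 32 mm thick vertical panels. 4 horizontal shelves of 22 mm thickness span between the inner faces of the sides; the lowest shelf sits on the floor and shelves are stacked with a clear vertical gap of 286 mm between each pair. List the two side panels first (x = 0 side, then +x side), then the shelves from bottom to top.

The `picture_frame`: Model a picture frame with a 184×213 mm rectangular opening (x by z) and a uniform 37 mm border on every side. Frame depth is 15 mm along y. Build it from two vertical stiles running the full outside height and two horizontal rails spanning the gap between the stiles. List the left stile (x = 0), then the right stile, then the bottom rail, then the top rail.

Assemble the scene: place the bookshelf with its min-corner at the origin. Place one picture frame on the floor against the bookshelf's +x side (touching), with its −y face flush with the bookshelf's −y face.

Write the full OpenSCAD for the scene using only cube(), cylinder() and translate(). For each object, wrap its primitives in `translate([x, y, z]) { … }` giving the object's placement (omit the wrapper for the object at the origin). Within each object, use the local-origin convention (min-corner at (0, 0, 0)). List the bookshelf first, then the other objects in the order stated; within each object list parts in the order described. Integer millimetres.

cube([32, 328, 1078]);
translate([937, 0, 0]) cube([32, 328, 1078]);
translate([32, 0, 0]) cube([905, 328, 22]);
translate([32, 0, 308]) cube([905, 328, 22]);
translate([32, 0, 616]) cube([905, 328, 22]);
translate([32, 0, 924]) cube([905, 328, 22]);
translate([969, 0, 0]) {
  cube([37, 15, 287]);
  translate([221, 0, 0]) cube([37, 15, 287]);
  translate([37, 0, 0]) cube([184, 15, 37]);
  translate([37, 0, 250]) cube([184, 15, 37]);
}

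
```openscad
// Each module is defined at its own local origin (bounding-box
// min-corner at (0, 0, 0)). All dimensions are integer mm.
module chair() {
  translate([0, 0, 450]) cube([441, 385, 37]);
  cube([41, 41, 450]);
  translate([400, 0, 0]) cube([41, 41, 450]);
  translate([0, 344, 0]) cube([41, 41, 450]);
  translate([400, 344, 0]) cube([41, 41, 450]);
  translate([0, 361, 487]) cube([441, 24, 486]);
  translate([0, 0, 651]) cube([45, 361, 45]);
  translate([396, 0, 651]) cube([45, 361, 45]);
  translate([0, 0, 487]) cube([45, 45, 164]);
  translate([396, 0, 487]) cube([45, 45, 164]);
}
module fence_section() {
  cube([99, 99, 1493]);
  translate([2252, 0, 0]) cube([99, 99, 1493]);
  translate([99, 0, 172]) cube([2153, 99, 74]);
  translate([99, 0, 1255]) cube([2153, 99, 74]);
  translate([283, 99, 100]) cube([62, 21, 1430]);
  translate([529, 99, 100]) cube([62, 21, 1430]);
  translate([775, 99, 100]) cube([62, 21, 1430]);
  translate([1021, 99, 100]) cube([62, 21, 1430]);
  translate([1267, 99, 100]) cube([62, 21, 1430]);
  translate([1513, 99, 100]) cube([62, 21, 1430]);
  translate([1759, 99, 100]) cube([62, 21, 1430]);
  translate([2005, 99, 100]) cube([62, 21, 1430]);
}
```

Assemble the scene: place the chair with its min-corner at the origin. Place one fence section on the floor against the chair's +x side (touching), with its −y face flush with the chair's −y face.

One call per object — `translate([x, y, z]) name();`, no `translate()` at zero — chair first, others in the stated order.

chair();
translate([441, 0, 0]) fence_section();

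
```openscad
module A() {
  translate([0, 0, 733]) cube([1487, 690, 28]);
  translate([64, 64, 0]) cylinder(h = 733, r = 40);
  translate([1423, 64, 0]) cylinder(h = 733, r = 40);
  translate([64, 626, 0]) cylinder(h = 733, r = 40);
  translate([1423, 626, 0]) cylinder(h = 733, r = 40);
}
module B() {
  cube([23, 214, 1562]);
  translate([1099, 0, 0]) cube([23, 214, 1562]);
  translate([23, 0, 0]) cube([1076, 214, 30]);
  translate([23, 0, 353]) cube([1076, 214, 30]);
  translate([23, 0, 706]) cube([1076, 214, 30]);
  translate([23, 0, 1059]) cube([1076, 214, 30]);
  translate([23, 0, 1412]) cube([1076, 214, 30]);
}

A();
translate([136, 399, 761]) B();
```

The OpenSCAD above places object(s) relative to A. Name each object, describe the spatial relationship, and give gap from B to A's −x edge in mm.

The bookshelf's min-x is at 136; the table's min-x is 0; gap = 136 mm.

A is a table. B is a bookshelf. The bookshelf is on top of the table. The gap from the bookshelf to the table's −x edge is 136 mm.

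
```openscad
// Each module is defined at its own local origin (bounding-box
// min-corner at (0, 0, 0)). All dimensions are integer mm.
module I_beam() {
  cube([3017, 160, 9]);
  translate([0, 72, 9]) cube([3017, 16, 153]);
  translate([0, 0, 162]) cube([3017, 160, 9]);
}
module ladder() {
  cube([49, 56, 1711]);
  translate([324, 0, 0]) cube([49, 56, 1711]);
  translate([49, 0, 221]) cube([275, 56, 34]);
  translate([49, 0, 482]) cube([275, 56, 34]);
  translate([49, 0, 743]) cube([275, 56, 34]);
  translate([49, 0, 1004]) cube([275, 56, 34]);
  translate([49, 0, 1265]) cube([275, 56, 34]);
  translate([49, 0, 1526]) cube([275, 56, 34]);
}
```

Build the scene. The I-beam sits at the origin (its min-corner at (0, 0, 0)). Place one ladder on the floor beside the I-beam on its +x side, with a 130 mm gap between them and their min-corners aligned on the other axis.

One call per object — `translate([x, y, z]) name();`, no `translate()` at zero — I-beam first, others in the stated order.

I_beam();
translate([3147, 0, 0]) ladder();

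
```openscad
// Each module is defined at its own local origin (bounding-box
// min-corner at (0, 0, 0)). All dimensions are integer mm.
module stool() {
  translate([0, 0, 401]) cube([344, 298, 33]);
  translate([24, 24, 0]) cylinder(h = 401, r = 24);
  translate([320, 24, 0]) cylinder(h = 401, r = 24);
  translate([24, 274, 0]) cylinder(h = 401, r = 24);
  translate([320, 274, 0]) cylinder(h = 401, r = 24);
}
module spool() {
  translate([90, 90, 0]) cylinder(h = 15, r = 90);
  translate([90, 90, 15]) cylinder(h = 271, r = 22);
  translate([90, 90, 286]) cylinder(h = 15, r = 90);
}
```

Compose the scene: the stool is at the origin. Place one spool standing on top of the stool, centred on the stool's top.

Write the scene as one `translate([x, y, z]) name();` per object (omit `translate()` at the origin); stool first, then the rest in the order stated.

stool();
translate([82, 59, 434]) spool();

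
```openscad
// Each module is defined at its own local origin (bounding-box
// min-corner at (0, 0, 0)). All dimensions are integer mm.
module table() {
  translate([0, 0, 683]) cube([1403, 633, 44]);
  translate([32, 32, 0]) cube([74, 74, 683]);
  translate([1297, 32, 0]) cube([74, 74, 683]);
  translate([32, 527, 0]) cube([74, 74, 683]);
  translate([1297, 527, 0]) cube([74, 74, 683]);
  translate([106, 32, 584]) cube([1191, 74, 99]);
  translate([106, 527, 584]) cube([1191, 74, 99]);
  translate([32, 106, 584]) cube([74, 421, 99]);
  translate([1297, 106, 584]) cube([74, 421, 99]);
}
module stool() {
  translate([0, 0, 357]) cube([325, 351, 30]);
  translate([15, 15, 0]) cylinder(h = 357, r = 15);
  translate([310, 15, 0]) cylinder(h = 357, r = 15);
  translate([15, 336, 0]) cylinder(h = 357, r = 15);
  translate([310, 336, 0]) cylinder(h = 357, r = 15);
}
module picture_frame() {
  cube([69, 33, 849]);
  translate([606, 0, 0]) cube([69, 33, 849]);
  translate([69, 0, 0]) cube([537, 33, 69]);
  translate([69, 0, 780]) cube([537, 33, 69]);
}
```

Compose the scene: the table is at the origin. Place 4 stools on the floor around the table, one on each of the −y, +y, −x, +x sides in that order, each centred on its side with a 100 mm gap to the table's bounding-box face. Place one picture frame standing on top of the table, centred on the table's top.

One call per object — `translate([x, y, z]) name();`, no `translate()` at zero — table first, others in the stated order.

table();
translate([539, -451, 0]) stool();
translate([539, 733, 0]) stool();
translate([-425, 141, 0]) stool();
translate([1503, 141, 0]) stool();
translate([364, 300, 727]) picture_frame();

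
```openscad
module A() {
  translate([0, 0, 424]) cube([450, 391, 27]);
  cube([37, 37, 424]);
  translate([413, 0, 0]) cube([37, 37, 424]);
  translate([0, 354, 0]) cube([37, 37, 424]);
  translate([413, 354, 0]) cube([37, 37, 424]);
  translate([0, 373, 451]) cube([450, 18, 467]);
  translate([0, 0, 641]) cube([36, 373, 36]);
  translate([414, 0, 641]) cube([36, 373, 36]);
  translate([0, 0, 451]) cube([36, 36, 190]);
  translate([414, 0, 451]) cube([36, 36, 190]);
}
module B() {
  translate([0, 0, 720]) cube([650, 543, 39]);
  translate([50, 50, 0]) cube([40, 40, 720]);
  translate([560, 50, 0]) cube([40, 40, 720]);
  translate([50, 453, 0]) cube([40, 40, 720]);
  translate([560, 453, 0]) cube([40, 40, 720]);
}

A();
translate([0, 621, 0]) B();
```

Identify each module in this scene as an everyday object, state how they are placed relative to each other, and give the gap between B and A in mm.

A is a chair. B is a table. The table is on the floor beside the chair on its +y side. The gap between the table and the chair is 230 mm.

The table's nearest face is 230 mm from the chair's +y face.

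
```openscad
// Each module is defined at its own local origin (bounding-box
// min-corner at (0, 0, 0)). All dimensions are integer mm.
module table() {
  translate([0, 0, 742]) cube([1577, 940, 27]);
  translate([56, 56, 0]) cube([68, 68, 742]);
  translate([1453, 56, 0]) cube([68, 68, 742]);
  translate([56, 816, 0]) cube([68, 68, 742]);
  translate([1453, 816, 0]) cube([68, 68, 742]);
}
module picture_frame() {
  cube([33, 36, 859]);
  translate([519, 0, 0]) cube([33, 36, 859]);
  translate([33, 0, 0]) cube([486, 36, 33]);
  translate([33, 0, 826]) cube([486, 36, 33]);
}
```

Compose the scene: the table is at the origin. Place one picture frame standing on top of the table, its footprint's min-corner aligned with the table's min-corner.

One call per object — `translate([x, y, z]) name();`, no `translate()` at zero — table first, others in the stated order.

table();
translate([0, 0, 769]) picture_frame();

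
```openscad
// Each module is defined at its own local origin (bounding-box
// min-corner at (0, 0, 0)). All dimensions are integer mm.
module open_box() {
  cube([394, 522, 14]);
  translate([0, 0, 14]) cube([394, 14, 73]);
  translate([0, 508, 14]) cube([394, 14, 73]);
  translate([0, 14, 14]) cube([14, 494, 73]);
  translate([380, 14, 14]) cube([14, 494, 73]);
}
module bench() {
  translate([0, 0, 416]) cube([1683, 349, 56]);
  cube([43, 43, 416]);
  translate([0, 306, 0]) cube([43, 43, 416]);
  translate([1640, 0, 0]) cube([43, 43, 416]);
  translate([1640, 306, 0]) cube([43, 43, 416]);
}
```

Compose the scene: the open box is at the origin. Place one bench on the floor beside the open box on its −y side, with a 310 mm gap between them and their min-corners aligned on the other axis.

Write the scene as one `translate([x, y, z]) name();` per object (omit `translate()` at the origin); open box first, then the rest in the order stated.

open_box();
translate([0, -659, 0]) bench();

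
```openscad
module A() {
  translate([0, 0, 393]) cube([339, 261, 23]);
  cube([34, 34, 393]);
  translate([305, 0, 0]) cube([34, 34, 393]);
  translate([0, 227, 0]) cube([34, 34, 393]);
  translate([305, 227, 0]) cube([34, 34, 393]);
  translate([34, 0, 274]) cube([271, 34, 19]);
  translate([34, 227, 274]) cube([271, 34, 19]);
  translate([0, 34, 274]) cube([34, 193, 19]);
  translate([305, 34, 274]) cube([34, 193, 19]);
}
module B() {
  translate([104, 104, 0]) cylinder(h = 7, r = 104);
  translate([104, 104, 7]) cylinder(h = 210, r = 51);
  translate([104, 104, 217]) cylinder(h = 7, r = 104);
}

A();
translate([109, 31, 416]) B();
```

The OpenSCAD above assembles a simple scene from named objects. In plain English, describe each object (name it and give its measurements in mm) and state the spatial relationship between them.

A is a simple wooden stool: a rectangular seat 339 mm (x) by 261 mm (y), 23 mm thick, top face at z = 416 mm, on four square legs, each 34×34 mm in cross-section. The legs rest on z = 0, each flush with a corner of the seat. Four stretchers, 34 mm wide and 19 mm tall, connect adjacent legs with their undersides at z = 274 mm, each running between the inner faces of the legs it joins and aligned with the legs' outer faces on the other axis.

B is a spool: two coaxial disc flanges of radius 104 mm and thickness 7 mm, joined by a core cylinder of radius 51 mm and height 210 mm. The lower flange rests on z = 0 and the three cylinders share a vertical axis.

The spool is on top of the stool.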